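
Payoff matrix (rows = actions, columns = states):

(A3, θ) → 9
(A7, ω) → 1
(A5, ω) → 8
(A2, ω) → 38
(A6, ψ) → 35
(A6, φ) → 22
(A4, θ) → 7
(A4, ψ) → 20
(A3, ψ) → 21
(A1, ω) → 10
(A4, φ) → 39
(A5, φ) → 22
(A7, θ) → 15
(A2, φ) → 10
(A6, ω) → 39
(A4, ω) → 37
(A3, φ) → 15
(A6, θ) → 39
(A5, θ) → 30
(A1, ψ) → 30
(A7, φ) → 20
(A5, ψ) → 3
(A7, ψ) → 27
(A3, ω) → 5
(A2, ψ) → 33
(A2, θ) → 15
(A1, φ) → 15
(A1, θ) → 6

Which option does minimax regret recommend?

A6

Column bests: θ=39, φ=39, ψ=35, ω=39.
A1 regrets: 33, 24, 5, 29 → max 33
A2 regrets: 24, 29, 2, 1 → max 29
A3 regrets: 30, 24, 14, 34 → max 34
A4 regrets: 32, 0, 15, 2 → max 32
A5 regrets: 9, 17, 32, 31 → max 32
A6 regrets: 0, 17, 0, 0 → max 17
A7 regrets: 24, 19, 8, 38 → max 38
Smallest max regret = 17 → A6.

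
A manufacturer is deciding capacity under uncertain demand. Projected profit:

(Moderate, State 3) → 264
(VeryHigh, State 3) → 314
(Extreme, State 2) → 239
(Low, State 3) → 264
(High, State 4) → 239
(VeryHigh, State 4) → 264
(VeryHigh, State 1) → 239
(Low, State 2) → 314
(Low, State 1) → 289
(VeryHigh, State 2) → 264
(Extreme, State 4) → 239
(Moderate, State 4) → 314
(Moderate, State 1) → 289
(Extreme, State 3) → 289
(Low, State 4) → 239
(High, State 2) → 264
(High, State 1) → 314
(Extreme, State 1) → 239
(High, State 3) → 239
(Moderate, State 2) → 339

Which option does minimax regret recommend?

Column bests: State 1=314, State 2=339, State 3=314, State 4=314.
Low regrets: 25, 25, 50, 75 → max 75
Moderate regrets: 25, 0, 50, 0 → max 50
High regrets: 0, 75, 75, 75 → max 75
VeryHigh regrets: 75, 75, 0, 50 → max 75
Extreme regrets: 75, 100, 25, 75 → max 100
Smallest max regret = 50 → Moderate.

Moderate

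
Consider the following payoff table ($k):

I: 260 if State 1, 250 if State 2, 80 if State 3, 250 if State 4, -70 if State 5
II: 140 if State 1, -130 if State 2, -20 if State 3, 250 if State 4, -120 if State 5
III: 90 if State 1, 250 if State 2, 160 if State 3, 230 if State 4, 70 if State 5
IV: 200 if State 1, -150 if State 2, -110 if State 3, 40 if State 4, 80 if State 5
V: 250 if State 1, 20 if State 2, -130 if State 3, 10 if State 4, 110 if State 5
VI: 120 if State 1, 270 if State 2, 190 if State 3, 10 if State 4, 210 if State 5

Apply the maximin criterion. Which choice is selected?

Row minima: I=-70, II=-130, III=70, IV=-150, V=-130, VI=10
Best worst-case = 70 → III.

III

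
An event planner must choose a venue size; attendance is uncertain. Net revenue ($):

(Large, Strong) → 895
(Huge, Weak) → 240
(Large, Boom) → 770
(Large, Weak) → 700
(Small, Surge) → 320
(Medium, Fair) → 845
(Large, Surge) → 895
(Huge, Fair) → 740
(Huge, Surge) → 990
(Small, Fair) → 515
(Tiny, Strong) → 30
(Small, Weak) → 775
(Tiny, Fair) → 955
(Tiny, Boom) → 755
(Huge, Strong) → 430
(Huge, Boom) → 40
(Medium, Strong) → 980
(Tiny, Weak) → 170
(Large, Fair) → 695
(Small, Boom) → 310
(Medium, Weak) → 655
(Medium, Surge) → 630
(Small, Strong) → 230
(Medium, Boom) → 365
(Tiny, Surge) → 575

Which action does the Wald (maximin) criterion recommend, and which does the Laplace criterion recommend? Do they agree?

Row minima: Tiny=30, Small=230, Medium=365, Large=695, Huge=40
Best worst-case = 695 → Large.
Row averages: Tiny=497, Small=430, Medium=695, Large=791, Huge=488
Highest average = 791 → Large.

maximin → Large; laplace → Large (agree)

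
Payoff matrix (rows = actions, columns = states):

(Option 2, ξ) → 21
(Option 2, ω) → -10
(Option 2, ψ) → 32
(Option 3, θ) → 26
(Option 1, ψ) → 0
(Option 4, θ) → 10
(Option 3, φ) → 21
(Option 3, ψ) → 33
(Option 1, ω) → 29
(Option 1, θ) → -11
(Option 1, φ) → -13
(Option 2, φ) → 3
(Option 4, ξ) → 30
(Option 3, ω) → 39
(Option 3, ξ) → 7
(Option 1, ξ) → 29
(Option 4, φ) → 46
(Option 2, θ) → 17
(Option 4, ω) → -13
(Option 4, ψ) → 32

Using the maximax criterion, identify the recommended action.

Row maxima: Option 1=29, Option 2=32, Option 3=39, Option 4=46
Best best-case = 46 → Option 4.

Option 4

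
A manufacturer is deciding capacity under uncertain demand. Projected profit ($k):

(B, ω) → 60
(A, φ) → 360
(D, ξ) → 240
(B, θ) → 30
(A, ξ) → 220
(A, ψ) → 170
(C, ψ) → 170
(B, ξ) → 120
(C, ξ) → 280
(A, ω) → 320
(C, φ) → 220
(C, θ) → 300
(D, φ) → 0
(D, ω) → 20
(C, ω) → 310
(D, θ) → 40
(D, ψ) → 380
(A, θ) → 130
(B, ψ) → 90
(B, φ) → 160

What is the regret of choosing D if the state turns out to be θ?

260

Best payoff under θ is 300.
Regret = 300 − 40 = 260.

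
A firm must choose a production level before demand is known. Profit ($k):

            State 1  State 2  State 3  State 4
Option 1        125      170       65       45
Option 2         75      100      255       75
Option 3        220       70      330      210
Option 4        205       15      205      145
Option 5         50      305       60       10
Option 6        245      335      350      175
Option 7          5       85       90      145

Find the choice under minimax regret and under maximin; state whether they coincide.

minimax regret → Option 6; maximin → Option 6 (agree)

Column bests: State 1=245, State 2=335, State 3=350, State 4=210.
Option 1 regrets: 120, 165, 285, 165 → max 285
Option 2 regrets: 170, 235, 95, 135 → max 235
Option 3 regrets: 25, 265, 20, 0 → max 265
Option 4 regrets: 40, 320, 145, 65 → max 320
Option 5 regrets: 195, 30, 290, 200 → max 290
Option 6 regrets: 0, 0, 0, 35 → max 35
Option 7 regrets: 240, 250, 260, 65 → max 260
Smallest max regret = 35 → Option 6.
Row minima: Option 1=45, Option 2=75, Option 3=70, Option 4=15, Option 5=10, Option 6=175, Option 7=5
Best worst-case = 175 → Option 6.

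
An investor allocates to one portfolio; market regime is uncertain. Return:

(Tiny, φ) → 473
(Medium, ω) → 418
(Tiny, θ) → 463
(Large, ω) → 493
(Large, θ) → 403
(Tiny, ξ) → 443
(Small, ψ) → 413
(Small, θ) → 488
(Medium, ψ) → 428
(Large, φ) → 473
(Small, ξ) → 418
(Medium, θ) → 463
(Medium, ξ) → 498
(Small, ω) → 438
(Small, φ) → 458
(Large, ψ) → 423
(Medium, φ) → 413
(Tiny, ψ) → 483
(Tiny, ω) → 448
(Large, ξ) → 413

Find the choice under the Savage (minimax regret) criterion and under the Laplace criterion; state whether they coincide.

Column bests: θ=488, φ=473, ψ=483, ω=493, ξ=498.
Tiny regrets: 25, 0, 0, 45, 55 → max 55
Small regrets: 0, 15, 70, 55, 80 → max 80
Medium regrets: 25, 60, 55, 75, 0 → max 75
Large regrets: 85, 0, 60, 0, 85 → max 85
Smallest max regret = 55 → Tiny.
Row averages: Tiny=462, Small=443, Medium=444, Large=441
Highest average = 462 → Tiny.

minimax regret → Tiny; laplace → Tiny (agree)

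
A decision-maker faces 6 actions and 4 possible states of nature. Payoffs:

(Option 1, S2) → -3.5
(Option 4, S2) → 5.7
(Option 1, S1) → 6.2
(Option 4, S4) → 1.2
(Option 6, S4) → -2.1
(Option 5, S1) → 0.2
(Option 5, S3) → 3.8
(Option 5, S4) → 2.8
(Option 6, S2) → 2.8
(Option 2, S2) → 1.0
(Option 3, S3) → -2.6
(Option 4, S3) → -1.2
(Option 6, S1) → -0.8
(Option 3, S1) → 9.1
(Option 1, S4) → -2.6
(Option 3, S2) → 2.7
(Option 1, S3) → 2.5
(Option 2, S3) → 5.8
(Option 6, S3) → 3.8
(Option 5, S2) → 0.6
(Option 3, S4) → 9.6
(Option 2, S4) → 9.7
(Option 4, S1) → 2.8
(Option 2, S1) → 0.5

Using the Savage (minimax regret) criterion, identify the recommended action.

Option 3

Column bests: S1=9.1, S2=5.7, S3=5.8, S4=9.7.
Option 1 regrets: 2.9, 9.2, 3.3, 12.3 → max 12.3
Option 2 regrets: 8.6, 4.7, 0.0, 0.0 → max 8.6
Option 3 regrets: 0.0, 3.0, 8.4, 0.1 → max 8.4
Option 4 regrets: 6.3, 0.0, 7.0, 8.5 → max 8.5
Option 5 regrets: 8.9, 5.1, 2.0, 6.9 → max 8.9
Option 6 regrets: 9.9, 2.9, 2.0, 11.8 → max 11.8
Smallest max regret = 8.4 → Option 3.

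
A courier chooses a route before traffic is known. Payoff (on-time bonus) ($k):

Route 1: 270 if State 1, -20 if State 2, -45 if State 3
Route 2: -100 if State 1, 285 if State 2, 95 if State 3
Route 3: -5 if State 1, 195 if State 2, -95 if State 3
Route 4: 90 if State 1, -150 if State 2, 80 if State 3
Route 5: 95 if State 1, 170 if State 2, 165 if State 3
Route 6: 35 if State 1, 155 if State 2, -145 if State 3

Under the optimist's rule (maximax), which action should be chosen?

Row maxima: Route 1=270, Route 2=285, Route 3=195, Route 4=90, Route 5=170, Route 6=155
Best best-case = 285 → Route 2.

Route 2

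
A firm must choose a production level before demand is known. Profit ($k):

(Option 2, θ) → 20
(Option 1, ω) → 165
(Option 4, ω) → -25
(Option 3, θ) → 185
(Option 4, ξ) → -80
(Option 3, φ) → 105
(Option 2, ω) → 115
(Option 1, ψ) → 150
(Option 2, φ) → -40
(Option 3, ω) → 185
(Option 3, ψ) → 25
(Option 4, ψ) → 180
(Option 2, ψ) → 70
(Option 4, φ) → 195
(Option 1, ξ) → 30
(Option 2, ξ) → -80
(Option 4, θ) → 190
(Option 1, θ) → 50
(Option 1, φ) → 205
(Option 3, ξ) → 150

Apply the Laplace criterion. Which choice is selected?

Option 3

Row averages: Option 1=120, Option 2=17, Option 3=130, Option 4=92
Highest average = 130 → Option 3.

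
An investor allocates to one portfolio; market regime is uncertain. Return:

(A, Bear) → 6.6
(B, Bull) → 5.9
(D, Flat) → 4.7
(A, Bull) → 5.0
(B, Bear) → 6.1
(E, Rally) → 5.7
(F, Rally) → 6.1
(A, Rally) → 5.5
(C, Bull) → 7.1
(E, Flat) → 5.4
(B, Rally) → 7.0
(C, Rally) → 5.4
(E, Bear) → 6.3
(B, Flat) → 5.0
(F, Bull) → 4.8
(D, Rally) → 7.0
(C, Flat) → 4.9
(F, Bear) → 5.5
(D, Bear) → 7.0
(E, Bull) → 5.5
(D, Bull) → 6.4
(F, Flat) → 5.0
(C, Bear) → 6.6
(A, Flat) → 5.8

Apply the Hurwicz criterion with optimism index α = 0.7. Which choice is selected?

C

A: 0.7·6.6 + 0.3·5.0 = 6.12
B: 0.7·7.0 + 0.3·5.0 = 6.4
C: 0.7·7.1 + 0.3·4.9 = 6.44
D: 0.7·7.0 + 0.3·4.7 = 6.31
E: 0.7·6.3 + 0.3·5.4 = 6.03
F: 0.7·6.1 + 0.3·4.8 = 5.71
Highest Hurwicz score = 6.44 → C.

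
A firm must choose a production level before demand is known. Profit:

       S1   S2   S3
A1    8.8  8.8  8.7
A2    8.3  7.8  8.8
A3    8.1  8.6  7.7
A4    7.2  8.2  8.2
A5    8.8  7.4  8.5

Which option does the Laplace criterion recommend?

Row averages: A1=263/30, A2=8.3, A3=122/15, A4=118/15, A5=247/30
Highest average = 263/30 → A1.

A1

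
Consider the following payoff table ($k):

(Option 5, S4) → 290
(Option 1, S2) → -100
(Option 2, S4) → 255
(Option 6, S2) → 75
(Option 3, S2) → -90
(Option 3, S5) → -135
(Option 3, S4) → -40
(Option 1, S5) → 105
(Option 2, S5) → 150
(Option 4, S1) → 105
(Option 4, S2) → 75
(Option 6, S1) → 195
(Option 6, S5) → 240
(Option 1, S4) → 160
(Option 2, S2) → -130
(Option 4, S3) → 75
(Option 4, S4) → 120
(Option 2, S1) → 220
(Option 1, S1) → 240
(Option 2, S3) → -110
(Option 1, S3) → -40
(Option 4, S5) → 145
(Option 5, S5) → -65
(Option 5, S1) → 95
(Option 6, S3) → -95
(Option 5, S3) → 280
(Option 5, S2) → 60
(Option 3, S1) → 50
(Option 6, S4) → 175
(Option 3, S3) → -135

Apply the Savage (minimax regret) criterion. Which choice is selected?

Column bests: S1=240, S2=75, S3=280, S4=290, S5=240.
Option 1 regrets: 0, 175, 320, 130, 135 → max 320
Option 2 regrets: 20, 205, 390, 35, 90 → max 390
Option 3 regrets: 190, 165, 415, 330, 375 → max 415
Option 4 regrets: 135, 0, 205, 170, 95 → max 205
Option 5 regrets: 145, 15, 0, 0, 305 → max 305
Option 6 regrets: 45, 0, 375, 115, 0 → max 375
Smallest max regret = 205 → Option 4.

Option 4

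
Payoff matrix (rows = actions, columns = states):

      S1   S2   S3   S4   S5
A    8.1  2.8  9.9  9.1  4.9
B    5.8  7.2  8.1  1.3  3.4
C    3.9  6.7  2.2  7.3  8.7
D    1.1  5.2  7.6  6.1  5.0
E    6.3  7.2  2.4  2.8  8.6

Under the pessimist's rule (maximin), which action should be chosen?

Row minima: A=2.8, B=1.3, C=2.2, D=1.1, E=2.4
Best worst-case = 2.8 → A.

A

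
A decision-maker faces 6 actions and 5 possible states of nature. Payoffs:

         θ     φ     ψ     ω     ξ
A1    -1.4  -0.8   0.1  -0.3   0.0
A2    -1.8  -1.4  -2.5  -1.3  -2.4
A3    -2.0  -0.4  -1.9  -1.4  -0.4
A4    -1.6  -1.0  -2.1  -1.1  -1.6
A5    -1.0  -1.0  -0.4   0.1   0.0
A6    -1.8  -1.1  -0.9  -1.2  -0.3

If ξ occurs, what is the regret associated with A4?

1.6

Best payoff under ξ is 0.0.
Regret = 0.0 − (-1.6) = 1.6.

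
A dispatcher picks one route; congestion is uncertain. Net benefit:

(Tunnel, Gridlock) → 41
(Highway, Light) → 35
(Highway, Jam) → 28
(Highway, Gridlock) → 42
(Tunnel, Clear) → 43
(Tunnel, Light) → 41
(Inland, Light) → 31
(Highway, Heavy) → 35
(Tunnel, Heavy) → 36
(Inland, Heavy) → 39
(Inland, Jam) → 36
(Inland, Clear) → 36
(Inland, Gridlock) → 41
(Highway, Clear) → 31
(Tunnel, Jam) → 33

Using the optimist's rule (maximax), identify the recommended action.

Row maxima: Tunnel=43, Inland=41, Highway=42
Best best-case = 43 → Tunnel.

Tunnel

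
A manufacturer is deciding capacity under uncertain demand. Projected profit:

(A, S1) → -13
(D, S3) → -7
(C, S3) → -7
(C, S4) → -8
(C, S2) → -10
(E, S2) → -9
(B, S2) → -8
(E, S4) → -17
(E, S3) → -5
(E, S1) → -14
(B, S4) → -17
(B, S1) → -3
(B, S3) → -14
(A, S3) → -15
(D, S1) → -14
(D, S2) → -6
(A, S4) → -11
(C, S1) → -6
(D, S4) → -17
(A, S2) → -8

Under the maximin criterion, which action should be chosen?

Row minima: A=-15, B=-17, C=-10, D=-17, E=-17
Best worst-case = -10 → C.

C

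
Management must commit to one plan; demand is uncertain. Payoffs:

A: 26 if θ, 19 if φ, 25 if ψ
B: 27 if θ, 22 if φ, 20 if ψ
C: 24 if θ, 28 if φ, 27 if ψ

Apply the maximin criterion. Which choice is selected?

C

Row minima: A=19, B=20, C=24
Best worst-case = 24 → C.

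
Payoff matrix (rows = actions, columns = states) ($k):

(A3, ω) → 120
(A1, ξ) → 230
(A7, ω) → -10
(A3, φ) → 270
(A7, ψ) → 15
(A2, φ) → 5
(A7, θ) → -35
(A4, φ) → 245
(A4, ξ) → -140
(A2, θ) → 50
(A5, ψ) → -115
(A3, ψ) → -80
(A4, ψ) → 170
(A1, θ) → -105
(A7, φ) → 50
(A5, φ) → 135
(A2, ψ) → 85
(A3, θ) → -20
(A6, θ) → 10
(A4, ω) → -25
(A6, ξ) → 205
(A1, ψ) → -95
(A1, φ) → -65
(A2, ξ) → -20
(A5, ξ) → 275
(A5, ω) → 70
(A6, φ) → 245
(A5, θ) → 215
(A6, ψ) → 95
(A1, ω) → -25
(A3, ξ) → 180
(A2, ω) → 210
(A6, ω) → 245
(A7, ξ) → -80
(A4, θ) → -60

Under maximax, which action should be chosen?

A5

Row maxima: A1=230, A2=210, A3=270, A4=245, A5=275, A6=245, A7=50
Best best-case = 275 → A5.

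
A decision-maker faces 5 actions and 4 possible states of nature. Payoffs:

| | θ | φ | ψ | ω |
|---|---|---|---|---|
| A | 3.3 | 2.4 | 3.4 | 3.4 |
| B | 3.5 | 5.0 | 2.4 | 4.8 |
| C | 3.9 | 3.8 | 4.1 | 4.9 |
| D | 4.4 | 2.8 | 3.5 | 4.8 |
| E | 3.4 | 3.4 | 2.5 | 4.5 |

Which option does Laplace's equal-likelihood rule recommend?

Row averages: A=3.125, B=3.925, C=4.175, D=3.875, E=3.45
Highest average = 4.175 → C.

C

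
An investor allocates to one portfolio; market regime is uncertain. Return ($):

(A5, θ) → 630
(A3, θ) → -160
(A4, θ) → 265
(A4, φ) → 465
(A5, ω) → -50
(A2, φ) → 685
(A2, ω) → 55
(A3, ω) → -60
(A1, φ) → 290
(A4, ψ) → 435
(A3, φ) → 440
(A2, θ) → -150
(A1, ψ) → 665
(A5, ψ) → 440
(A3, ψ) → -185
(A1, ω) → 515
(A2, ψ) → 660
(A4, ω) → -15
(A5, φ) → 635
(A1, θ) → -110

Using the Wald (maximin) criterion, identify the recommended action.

Row minima: A1=-110, A2=-150, A3=-185, A4=-15, A5=-50
Best worst-case = -15 → A4.

A4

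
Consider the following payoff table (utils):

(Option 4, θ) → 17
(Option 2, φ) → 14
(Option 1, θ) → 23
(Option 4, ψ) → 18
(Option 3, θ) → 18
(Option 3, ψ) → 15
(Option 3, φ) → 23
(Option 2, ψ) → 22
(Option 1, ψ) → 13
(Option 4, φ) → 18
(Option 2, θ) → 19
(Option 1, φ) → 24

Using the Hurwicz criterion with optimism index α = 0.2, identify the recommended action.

Option 1: 0.2·24 + 0.8·13 = 15.2
Option 2: 0.2·22 + 0.8·14 = 15.6
Option 3: 0.2·23 + 0.8·15 = 16.6
Option 4: 0.2·18 + 0.8·17 = 17.2
Highest Hurwicz score = 17.2 → Option 4.

Option 4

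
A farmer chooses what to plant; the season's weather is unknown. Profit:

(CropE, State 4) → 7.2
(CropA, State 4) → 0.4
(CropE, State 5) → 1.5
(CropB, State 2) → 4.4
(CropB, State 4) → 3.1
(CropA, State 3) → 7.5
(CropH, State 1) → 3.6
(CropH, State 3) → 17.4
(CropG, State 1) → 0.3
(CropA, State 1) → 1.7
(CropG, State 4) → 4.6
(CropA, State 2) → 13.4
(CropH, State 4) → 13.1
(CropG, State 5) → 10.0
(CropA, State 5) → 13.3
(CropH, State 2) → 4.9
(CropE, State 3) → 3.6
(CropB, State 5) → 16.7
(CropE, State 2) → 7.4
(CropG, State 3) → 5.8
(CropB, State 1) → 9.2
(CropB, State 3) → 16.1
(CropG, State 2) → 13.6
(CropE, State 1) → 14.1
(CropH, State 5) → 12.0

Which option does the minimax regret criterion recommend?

Column bests: State 1=14.1, State 2=13.6, State 3=17.4, State 4=13.1, State 5=16.7.
CropH regrets: 10.5, 8.7, 0.0, 0.0, 4.7 → max 10.5
CropE regrets: 0.0, 6.2, 13.8, 5.9, 15.2 → max 15.2
CropA regrets: 12.4, 0.2, 9.9, 12.7, 3.4 → max 12.7
CropB regrets: 4.9, 9.2, 1.3, 10.0, 0.0 → max 10.0
CropG regrets: 13.8, 0.0, 11.6, 8.5, 6.7 → max 13.8
Smallest max regret = 10.0 → CropB.

CropB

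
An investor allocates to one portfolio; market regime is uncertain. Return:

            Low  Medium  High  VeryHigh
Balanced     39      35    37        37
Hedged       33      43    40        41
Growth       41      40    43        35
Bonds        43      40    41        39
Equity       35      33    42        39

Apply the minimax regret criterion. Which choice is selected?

Column bests: Low=43, Medium=43, High=43, VeryHigh=41.
Balanced regrets: 4, 8, 6, 4 → max 8
Hedged regrets: 10, 0, 3, 0 → max 10
Growth regrets: 2, 3, 0, 6 → max 6
Bonds regrets: 0, 3, 2, 2 → max 3
Equity regrets: 8, 10, 1, 2 → max 10
Smallest max regret = 3 → Bonds.

Bonds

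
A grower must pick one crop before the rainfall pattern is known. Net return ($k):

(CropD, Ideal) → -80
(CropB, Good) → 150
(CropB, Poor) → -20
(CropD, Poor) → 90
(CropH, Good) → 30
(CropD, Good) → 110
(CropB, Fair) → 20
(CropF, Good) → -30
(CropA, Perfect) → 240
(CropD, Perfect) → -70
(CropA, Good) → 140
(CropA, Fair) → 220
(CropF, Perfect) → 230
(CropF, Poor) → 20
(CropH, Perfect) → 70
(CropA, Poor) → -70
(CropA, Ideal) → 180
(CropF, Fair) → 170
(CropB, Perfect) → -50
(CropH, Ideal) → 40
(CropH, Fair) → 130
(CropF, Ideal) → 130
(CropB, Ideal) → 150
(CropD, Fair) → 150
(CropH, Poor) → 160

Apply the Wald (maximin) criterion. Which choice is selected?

Row minima: CropF=-30, CropD=-80, CropH=30, CropB=-50, CropA=-70
Best worst-case = 30 → CropH.

CropH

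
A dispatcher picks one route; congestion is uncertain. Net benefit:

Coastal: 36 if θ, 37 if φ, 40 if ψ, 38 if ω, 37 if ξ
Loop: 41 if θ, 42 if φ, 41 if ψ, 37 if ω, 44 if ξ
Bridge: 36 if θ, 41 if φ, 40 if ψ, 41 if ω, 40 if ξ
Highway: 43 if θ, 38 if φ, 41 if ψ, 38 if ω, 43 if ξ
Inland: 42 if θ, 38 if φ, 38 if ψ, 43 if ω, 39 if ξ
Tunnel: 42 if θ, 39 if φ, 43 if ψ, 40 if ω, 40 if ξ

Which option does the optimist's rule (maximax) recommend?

Loop

Row maxima: Coastal=40, Loop=44, Bridge=41, Highway=43, Inland=43, Tunnel=43
Best best-case = 44 → Loop.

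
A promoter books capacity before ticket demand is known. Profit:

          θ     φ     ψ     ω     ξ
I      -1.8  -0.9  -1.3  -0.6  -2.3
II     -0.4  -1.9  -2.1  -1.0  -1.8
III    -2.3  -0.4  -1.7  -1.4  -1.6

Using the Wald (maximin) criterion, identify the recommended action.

II

Row minima: I=-2.3, II=-2.1, III=-2.3
Best worst-case = -2.1 → II.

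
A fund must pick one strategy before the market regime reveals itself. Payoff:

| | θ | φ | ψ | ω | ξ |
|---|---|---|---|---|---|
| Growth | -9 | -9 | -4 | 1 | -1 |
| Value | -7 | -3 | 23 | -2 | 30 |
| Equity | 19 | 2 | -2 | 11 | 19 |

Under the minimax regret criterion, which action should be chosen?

Equity

Column bests: θ=19, φ=2, ψ=23, ω=11, ξ=30.
Growth regrets: 28, 11, 27, 10, 31 → max 31
Value regrets: 26, 5, 0, 13, 0 → max 26
Equity regrets: 0, 0, 25, 0, 11 → max 25
Smallest max regret = 25 → Equity.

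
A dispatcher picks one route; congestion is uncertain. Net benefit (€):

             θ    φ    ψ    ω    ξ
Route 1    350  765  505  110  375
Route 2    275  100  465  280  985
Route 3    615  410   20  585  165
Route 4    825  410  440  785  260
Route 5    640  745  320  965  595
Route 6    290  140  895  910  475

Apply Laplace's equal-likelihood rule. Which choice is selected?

Route 5

Row averages: Route 1=421, Route 2=421, Route 3=359, Route 4=544, Route 5=653, Route 6=542
Highest average = 653 → Route 5.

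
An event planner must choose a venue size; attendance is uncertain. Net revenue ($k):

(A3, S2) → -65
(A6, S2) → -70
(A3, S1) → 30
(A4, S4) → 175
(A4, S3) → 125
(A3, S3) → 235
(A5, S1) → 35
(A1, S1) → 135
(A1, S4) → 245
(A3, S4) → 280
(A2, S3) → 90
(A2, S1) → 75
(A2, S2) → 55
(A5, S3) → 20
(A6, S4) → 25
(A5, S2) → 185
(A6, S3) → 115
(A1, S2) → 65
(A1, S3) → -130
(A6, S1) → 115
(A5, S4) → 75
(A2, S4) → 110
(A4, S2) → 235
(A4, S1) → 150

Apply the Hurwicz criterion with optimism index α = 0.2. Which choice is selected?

A1: 0.2·245 + 0.8·(-130) = -55
A2: 0.2·110 + 0.8·55 = 66
A3: 0.2·280 + 0.8·(-65) = 4
A4: 0.2·235 + 0.8·125 = 147
A5: 0.2·185 + 0.8·20 = 53
A6: 0.2·115 + 0.8·(-70) = -33
Highest Hurwicz score = 147 → A4.

A4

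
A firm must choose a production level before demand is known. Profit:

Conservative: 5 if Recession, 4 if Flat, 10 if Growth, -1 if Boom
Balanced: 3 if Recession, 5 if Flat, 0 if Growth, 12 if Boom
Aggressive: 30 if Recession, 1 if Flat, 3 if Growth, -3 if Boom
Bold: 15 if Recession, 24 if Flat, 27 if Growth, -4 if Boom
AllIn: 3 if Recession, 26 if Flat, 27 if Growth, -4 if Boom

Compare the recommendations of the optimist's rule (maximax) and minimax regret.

maximax → Aggressive; minimax regret → Bold (disagree)

Row maxima: Conservative=10, Balanced=12, Aggressive=30, Bold=27, AllIn=27
Best best-case = 30 → Aggressive.
Column bests: Recession=30, Flat=26, Growth=27, Boom=12.
Conservative regrets: 25, 22, 17, 13 → max 25
Balanced regrets: 27, 21, 27, 0 → max 27
Aggressive regrets: 0, 25, 24, 15 → max 25
Bold regrets: 15, 2, 0, 16 → max 16
AllIn regrets: 27, 0, 0, 16 → max 27
Smallest max regret = 16 → Bold.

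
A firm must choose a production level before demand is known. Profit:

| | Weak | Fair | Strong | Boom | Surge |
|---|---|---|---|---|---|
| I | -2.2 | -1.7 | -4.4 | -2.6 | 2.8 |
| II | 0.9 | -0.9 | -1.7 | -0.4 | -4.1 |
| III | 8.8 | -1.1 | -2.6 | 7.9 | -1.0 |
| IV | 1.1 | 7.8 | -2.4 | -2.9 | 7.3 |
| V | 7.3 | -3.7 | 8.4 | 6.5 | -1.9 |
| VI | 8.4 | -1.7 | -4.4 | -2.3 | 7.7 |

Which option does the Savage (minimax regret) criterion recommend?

Column bests: Weak=8.8, Fair=7.8, Strong=8.4, Boom=7.9, Surge=7.7.
I regrets: 11.0, 9.5, 12.8, 10.5, 4.9 → max 12.8
II regrets: 7.9, 8.7, 10.1, 8.3, 11.8 → max 11.8
III regrets: 0.0, 8.9, 11.0, 0.0, 8.7 → max 11.0
IV regrets: 7.7, 0.0, 10.8, 10.8, 0.4 → max 10.8
V regrets: 1.5, 11.5, 0.0, 1.4, 9.6 → max 11.5
VI regrets: 0.4, 9.5, 12.8, 10.2, 0.0 → max 12.8
Smallest max regret = 10.8 → IV.

IV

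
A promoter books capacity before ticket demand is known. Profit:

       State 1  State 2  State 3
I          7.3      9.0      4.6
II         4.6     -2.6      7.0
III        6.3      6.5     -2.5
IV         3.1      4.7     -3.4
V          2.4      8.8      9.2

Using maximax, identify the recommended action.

V

Row maxima: I=9.0, II=7.0, III=6.5, IV=4.7, V=9.2
Best best-case = 9.2 → V.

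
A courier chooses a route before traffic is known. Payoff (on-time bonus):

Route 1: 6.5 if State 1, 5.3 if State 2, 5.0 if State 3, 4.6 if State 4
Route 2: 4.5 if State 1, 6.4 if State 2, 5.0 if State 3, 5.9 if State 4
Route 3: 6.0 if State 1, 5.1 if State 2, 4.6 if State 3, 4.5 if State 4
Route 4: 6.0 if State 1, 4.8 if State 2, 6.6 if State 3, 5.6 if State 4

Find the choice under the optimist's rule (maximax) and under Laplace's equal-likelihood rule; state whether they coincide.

Row maxima: Route 1=6.5, Route 2=6.4, Route 3=6.0, Route 4=6.6
Best best-case = 6.6 → Route 4.
Row averages: Route 1=5.35, Route 2=5.45, Route 3=5.05, Route 4=5.75
Highest average = 5.75 → Route 4.

maximax → Route 4; laplace → Route 4 (agree)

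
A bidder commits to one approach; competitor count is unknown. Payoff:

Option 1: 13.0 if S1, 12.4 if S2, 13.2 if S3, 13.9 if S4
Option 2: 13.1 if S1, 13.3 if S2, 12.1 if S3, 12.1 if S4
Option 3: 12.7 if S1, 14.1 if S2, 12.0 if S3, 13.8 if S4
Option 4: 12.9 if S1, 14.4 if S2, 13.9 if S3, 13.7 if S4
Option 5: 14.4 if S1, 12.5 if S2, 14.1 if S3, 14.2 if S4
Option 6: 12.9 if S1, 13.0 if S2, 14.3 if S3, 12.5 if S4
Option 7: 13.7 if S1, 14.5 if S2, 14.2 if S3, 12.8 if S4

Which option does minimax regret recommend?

Column bests: S1=14.4, S2=14.5, S3=14.3, S4=14.2.
Option 1 regrets: 1.4, 2.1, 1.1, 0.3 → max 2.1
Option 2 regrets: 1.3, 1.2, 2.2, 2.1 → max 2.2
Option 3 regrets: 1.7, 0.4, 2.3, 0.4 → max 2.3
Option 4 regrets: 1.5, 0.1, 0.4, 0.5 → max 1.5
Option 5 regrets: 0.0, 2.0, 0.2, 0.0 → max 2.0
Option 6 regrets: 1.5, 1.5, 0.0, 1.7 → max 1.7
Option 7 regrets: 0.7, 0.0, 0.1, 1.4 → max 1.4
Smallest max regret = 1.4 → Option 7.

Option 7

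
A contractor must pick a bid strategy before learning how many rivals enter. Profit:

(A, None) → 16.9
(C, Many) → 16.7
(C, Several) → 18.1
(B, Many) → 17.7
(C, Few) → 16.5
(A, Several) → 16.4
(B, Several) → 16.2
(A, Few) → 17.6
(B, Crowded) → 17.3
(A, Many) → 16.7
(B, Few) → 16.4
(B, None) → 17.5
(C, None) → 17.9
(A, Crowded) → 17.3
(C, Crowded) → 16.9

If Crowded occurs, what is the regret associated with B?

0.0

Best payoff under Crowded is 17.3.
Regret = 17.3 − 17.3 = 0.0.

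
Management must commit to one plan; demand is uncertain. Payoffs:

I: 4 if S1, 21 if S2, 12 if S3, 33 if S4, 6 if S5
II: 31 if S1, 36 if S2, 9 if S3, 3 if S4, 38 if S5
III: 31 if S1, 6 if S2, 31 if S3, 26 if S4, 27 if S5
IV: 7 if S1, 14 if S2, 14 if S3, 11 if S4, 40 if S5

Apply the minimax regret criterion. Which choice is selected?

Column bests: S1=31, S2=36, S3=31, S4=33, S5=40.
I regrets: 27, 15, 19, 0, 34 → max 34
II regrets: 0, 0, 22, 30, 2 → max 30
III regrets: 0, 30, 0, 7, 13 → max 30
IV regrets: 24, 22, 17, 22, 0 → max 24
Smallest max regret = 24 → IV.

IV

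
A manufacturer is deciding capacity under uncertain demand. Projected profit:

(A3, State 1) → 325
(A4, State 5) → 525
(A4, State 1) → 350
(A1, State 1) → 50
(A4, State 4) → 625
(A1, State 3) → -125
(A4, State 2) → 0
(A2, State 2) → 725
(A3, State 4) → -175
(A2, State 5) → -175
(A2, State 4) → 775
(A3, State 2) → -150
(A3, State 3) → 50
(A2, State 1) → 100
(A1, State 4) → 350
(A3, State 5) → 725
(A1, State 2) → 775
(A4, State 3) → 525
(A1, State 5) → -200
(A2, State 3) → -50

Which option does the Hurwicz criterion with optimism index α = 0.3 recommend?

A4

A1: 0.3·775 + 0.7·(-200) = 92.5
A2: 0.3·775 + 0.7·(-175) = 110
A3: 0.3·725 + 0.7·(-175) = 95
A4: 0.3·625 + 0.7·0 = 187.5
Highest Hurwicz score = 187.5 → A4.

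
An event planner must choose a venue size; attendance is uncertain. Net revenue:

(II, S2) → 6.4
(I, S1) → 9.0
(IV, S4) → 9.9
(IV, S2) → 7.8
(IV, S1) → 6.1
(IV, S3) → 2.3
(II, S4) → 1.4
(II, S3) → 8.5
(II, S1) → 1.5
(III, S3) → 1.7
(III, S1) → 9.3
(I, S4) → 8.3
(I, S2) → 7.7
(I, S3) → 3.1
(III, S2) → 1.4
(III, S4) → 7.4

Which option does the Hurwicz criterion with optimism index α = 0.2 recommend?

I: 0.2·9.0 + 0.8·3.1 = 4.28
II: 0.2·8.5 + 0.8·1.4 = 2.82
III: 0.2·9.3 + 0.8·1.4 = 2.98
IV: 0.2·9.9 + 0.8·2.3 = 3.82
Highest Hurwicz score = 4.28 → I.

I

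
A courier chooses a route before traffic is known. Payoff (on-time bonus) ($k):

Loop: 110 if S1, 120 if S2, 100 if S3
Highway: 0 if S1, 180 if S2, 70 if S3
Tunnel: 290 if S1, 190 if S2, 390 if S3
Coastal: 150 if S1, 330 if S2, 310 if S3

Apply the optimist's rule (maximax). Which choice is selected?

Row maxima: Loop=120, Highway=180, Tunnel=390, Coastal=330
Best best-case = 390 → Tunnel.

Tunnel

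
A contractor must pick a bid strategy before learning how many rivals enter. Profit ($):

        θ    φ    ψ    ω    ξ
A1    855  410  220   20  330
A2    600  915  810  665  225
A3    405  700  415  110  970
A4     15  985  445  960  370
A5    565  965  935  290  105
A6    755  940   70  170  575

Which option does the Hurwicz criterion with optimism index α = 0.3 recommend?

A2

A1: 0.3·855 + 0.7·20 = 270.5
A2: 0.3·915 + 0.7·225 = 432
A3: 0.3·970 + 0.7·110 = 368
A4: 0.3·985 + 0.7·15 = 306
A5: 0.3·965 + 0.7·105 = 363
A6: 0.3·940 + 0.7·70 = 331
Highest Hurwicz score = 432 → A2.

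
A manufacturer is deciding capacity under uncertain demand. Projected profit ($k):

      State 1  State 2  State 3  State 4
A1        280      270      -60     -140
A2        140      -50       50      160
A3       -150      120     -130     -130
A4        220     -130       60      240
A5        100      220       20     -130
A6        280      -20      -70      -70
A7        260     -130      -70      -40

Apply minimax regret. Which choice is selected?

Column bests: State 1=280, State 2=270, State 3=60, State 4=240.
A1 regrets: 0, 0, 120, 380 → max 380
A2 regrets: 140, 320, 10, 80 → max 320
A3 regrets: 430, 150, 190, 370 → max 430
A4 regrets: 60, 400, 0, 0 → max 400
A5 regrets: 180, 50, 40, 370 → max 370
A6 regrets: 0, 290, 130, 310 → max 310
A7 regrets: 20, 400, 130, 280 → max 400
Smallest max regret = 310 → A6.

A6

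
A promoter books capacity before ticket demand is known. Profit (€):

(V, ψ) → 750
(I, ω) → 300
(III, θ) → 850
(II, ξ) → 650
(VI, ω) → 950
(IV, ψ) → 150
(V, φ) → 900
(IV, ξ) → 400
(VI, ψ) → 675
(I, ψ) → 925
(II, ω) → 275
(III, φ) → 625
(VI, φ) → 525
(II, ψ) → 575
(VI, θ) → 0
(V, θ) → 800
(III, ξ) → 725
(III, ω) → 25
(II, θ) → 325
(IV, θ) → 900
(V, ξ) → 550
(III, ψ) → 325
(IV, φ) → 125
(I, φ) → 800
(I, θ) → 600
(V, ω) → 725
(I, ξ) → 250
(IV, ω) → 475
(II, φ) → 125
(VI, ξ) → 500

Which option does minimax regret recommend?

Column bests: θ=900, φ=900, ψ=925, ω=950, ξ=725.
I regrets: 300, 100, 0, 650, 475 → max 650
II regrets: 575, 775, 350, 675, 75 → max 775
III regrets: 50, 275, 600, 925, 0 → max 925
IV regrets: 0, 775, 775, 475, 325 → max 775
V regrets: 100, 0, 175, 225, 175 → max 225
VI regrets: 900, 375, 250, 0, 225 → max 900
Smallest max regret = 225 → V.

V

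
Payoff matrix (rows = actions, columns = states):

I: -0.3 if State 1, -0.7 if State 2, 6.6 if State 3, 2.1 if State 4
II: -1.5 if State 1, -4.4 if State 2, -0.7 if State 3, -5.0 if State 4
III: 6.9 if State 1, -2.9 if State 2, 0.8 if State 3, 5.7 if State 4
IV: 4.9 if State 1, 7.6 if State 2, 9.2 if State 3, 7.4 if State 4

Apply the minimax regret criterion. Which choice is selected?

Column bests: State 1=6.9, State 2=7.6, State 3=9.2, State 4=7.4.
I regrets: 7.2, 8.3, 2.6, 5.3 → max 8.3
II regrets: 8.4, 12.0, 9.9, 12.4 → max 12.4
III regrets: 0.0, 10.5, 8.4, 1.7 → max 10.5
IV regrets: 2.0, 0.0, 0.0, 0.0 → max 2.0
Smallest max regret = 2.0 → IV.

IV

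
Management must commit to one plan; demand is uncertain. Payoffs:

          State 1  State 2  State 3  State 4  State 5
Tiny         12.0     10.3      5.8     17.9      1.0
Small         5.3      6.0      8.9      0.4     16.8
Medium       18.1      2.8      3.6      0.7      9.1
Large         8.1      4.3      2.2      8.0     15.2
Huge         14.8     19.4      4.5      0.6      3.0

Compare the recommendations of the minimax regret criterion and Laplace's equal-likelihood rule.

Column bests: State 1=18.1, State 2=19.4, State 3=8.9, State 4=17.9, State 5=16.8.
Tiny regrets: 6.1, 9.1, 3.1, 0.0, 15.8 → max 15.8
Small regrets: 12.8, 13.4, 0.0, 17.5, 0.0 → max 17.5
Medium regrets: 0.0, 16.6, 5.3, 17.2, 7.7 → max 17.2
Large regrets: 10.0, 15.1, 6.7, 9.9, 1.6 → max 15.1
Huge regrets: 3.3, 0.0, 4.4, 17.3, 13.8 → max 17.3
Smallest max regret = 15.1 → Large.
Row averages: Tiny=9.4, Small=7.48, Medium=6.86, Large=7.56, Huge=8.46
Highest average = 9.4 → Tiny.

minimax regret → Large; laplace → Tiny (disagree)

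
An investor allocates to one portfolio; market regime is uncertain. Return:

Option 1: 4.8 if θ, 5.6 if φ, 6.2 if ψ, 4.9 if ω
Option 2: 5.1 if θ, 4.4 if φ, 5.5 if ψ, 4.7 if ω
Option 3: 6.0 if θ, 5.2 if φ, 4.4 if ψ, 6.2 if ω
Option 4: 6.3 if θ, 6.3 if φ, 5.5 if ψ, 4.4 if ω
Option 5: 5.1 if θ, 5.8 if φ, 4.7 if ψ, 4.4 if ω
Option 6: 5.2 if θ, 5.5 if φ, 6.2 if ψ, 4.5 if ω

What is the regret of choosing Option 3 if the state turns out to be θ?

0.3

Best payoff under θ is 6.3.
Regret = 6.3 − 6.0 = 0.3.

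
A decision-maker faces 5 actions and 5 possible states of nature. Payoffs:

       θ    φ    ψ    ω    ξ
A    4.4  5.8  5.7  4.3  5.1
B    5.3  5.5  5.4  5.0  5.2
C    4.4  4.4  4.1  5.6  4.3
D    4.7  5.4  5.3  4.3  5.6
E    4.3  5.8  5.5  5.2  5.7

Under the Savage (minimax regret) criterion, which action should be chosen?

B

Column bests: θ=5.3, φ=5.8, ψ=5.7, ω=5.6, ξ=5.7.
A regrets: 0.9, 0.0, 0.0, 1.3, 0.6 → max 1.3
B regrets: 0.0, 0.3, 0.3, 0.6, 0.5 → max 0.6
C regrets: 0.9, 1.4, 1.6, 0.0, 1.4 → max 1.6
D regrets: 0.6, 0.4, 0.4, 1.3, 0.1 → max 1.3
E regrets: 1.0, 0.0, 0.2, 0.4, 0.0 → max 1.0
Smallest max regret = 0.6 → B.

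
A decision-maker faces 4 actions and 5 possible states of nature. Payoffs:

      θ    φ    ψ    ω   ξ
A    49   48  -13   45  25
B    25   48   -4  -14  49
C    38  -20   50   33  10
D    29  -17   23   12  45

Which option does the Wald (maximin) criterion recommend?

A

Row minima: A=-13, B=-14, C=-20, D=-17
Best worst-case = -13 → A.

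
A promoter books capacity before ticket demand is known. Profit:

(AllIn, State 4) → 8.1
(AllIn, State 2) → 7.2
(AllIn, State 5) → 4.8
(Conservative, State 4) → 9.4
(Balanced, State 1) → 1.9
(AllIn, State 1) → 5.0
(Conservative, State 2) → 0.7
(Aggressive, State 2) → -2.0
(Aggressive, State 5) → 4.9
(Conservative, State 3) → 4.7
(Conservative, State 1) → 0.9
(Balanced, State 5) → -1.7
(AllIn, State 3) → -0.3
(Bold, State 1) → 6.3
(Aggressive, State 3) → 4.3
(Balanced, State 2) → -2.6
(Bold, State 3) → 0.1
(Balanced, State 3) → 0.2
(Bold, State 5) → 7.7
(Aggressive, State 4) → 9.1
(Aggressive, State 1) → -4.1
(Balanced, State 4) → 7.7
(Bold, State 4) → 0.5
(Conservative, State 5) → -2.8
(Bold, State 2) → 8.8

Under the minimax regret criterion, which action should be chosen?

Column bests: State 1=6.3, State 2=8.8, State 3=4.7, State 4=9.4, State 5=7.7.
Conservative regrets: 5.4, 8.1, 0.0, 0.0, 10.5 → max 10.5
Balanced regrets: 4.4, 11.4, 4.5, 1.7, 9.4 → max 11.4
Aggressive regrets: 10.4, 10.8, 0.4, 0.3, 2.8 → max 10.8
Bold regrets: 0.0, 0.0, 4.6, 8.9, 0.0 → max 8.9
AllIn regrets: 1.3, 1.6, 5.0, 1.3, 2.9 → max 5.0
Smallest max regret = 5.0 → AllIn.

AllIn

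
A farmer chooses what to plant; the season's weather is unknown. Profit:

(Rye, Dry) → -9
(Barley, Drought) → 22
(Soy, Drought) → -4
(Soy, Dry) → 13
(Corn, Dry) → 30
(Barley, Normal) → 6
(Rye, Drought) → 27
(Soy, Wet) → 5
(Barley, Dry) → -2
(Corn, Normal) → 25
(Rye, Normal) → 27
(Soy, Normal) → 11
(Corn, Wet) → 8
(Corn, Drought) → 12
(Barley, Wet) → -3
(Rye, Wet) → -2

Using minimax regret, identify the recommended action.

Corn

Column bests: Drought=27, Dry=30, Normal=27, Wet=8.
Rye regrets: 0, 39, 0, 10 → max 39
Soy regrets: 31, 17, 16, 3 → max 31
Corn regrets: 15, 0, 2, 0 → max 15
Barley regrets: 5, 32, 21, 11 → max 32
Smallest max regret = 15 → Corn.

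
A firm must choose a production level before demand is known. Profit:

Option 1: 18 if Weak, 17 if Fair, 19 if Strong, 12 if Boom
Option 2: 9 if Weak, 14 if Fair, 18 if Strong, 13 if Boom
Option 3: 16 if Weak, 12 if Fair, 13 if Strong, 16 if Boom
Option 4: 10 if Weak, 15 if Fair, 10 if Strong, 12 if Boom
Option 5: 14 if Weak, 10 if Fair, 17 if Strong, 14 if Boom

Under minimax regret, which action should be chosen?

Column bests: Weak=18, Fair=17, Strong=19, Boom=16.
Option 1 regrets: 0, 0, 0, 4 → max 4
Option 2 regrets: 9, 3, 1, 3 → max 9
Option 3 regrets: 2, 5, 6, 0 → max 6
Option 4 regrets: 8, 2, 9, 4 → max 9
Option 5 regrets: 4, 7, 2, 2 → max 7
Smallest max regret = 4 → Option 1.

Option 1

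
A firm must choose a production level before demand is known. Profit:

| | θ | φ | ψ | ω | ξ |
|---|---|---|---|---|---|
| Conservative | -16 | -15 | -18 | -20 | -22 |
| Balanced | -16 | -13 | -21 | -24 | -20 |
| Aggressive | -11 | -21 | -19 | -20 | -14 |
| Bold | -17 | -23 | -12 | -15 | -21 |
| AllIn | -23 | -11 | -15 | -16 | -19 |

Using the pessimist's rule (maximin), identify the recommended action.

Row minima: Conservative=-22, Balanced=-24, Aggressive=-21, Bold=-23, AllIn=-23
Best worst-case = -21 → Aggressive.

Aggressive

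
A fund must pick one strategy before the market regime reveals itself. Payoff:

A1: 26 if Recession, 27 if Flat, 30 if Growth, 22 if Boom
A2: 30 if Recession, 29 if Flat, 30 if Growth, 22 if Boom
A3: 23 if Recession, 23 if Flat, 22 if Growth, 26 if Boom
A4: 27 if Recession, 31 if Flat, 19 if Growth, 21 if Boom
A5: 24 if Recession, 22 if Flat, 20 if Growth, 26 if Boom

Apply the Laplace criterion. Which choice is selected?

A2

Row averages: A1=26.25, A2=27.75, A3=23.5, A4=24.5, A5=23
Highest average = 27.75 → A2.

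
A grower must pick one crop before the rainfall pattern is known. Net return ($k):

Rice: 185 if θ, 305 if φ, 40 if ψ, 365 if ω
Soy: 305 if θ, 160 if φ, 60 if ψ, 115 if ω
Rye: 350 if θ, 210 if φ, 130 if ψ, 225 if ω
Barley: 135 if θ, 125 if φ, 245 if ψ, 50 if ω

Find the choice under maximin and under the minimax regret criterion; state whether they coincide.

Row minima: Rice=40, Soy=60, Rye=130, Barley=50
Best worst-case = 130 → Rye.
Column bests: θ=350, φ=305, ψ=245, ω=365.
Rice regrets: 165, 0, 205, 0 → max 205
Soy regrets: 45, 145, 185, 250 → max 250
Rye regrets: 0, 95, 115, 140 → max 140
Barley regrets: 215, 180, 0, 315 → max 315
Smallest max regret = 140 → Rye.

maximin → Rye; minimax regret → Rye (agree)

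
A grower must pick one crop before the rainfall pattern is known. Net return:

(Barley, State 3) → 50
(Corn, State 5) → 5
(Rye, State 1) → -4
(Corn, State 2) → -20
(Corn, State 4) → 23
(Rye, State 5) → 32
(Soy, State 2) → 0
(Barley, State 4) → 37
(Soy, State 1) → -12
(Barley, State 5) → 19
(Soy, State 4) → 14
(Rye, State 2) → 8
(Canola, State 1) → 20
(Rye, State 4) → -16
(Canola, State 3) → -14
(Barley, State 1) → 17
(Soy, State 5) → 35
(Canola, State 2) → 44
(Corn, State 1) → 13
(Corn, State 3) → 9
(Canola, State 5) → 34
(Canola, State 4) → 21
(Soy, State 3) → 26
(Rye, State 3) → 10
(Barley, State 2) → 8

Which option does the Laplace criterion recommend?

Barley

Row averages: Corn=6, Canola=21, Barley=26.2, Soy=12.6, Rye=6
Highest average = 26.2 → Barley.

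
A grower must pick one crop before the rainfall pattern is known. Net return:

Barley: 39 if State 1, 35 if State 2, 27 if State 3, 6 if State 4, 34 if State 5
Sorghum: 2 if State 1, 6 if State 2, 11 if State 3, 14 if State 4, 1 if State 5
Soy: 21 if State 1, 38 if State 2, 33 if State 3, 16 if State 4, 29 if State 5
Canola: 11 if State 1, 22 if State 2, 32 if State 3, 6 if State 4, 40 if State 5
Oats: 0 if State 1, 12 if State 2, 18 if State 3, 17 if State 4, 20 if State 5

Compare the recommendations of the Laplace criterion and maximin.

laplace → Barley; maximin → Soy (disagree)

Row averages: Barley=28.2, Sorghum=6.8, Soy=27.4, Canola=22.2, Oats=13.4
Highest average = 28.2 → Barley.
Row minima: Barley=6, Sorghum=1, Soy=16, Canola=6, Oats=0
Best worst-case = 16 → Soy.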